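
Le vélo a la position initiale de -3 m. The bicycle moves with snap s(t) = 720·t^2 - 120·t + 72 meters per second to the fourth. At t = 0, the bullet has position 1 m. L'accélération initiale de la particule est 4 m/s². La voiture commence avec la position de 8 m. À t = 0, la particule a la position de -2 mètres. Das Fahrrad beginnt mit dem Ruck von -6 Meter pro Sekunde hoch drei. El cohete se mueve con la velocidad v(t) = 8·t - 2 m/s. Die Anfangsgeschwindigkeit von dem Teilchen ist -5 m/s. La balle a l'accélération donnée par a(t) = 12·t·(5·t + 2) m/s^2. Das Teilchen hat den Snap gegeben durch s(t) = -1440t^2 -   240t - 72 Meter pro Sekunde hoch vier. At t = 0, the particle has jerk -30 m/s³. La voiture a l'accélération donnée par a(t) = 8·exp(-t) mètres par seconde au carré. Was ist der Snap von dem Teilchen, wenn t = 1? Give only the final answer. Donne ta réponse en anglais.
The snap at t = 1 is s = -1752.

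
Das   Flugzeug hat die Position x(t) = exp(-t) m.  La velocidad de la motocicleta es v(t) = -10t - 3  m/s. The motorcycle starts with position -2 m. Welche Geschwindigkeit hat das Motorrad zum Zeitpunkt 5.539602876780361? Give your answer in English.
We have velocity v(t) = -10·t - 3. Substituting t = 5.539602876780361: v(5.539602876780361) = -58.3960287678036.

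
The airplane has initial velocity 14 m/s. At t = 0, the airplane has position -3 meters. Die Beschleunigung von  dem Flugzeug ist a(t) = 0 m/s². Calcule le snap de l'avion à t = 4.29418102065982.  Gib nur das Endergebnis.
À t = 4.29418102065982, s = 0.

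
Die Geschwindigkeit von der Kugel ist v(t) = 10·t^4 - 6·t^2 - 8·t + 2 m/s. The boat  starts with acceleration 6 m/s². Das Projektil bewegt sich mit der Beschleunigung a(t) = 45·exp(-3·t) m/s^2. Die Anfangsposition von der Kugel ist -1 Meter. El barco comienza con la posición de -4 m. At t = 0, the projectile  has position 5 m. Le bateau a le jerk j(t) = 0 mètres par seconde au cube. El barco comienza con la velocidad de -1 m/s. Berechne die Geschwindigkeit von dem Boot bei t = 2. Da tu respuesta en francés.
Pour résoudre ceci, nous devons prendre 2 intégrales de notre équation du jerk j(t) = 0. L'intégrale du jerk est l'accélération. En utilisant a(0) = 6, nous obtenons a(t) = 6. En prenant ∫a(t)dt et en appliquant v(0) = -1, nous trouvons v(t) = 6·t - 1. Nous avons la vitesse v(t) = 6·t - 1. En substituant t = 2: v(2) = 11.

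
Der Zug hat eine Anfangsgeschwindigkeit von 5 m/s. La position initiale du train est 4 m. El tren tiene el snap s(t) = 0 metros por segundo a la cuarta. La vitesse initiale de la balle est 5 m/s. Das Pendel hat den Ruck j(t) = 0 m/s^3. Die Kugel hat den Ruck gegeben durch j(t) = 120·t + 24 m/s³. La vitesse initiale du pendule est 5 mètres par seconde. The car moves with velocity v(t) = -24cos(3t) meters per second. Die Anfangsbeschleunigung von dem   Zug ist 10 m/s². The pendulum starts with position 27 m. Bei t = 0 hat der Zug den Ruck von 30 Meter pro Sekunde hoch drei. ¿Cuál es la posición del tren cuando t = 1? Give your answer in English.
We need to integrate our snap equation s(t) = 0 4 times. Integrating snap and using the initial condition j(0) = 30, we get j(t) = 30. The antiderivative of jerk is acceleration. Using a(0) = 10, we get a(t) = 30·t + 10. Taking ∫a(t)dt and applying v(0) = 5, we find v(t) = 15·t^2 + 10·t + 5. Taking ∫v(t)dt and applying x(0) = 4, we find x(t) = 5·t^3 + 5·t^2 + 5·t + 4. From the given position equation x(t) = 5·t^3 + 5·t^2 + 5·t + 4, we substitute t = 1 to get x = 19.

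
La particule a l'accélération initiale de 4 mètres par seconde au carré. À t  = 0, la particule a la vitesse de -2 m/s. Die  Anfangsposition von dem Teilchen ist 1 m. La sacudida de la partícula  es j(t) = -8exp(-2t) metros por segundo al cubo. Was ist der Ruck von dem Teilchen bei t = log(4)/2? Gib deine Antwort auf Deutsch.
Wir haben den Ruck j(t) = -8·exp(-2·t). Durch Einsetzen von t = log(4)/2: j(log(4)/2) = -2.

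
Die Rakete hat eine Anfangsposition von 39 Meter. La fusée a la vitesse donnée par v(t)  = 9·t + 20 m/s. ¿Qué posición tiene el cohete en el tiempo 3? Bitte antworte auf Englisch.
We need to integrate our velocity equation v(t) = 9·t + 20 1 time. Finding the integral of v(t) and using x(0) = 39: x(t) = 9·t^2/2 + 20·t + 39. From the given position equation x(t) = 9·t^2/2 + 20·t + 39, we substitute t = 3 to get x = 279/2.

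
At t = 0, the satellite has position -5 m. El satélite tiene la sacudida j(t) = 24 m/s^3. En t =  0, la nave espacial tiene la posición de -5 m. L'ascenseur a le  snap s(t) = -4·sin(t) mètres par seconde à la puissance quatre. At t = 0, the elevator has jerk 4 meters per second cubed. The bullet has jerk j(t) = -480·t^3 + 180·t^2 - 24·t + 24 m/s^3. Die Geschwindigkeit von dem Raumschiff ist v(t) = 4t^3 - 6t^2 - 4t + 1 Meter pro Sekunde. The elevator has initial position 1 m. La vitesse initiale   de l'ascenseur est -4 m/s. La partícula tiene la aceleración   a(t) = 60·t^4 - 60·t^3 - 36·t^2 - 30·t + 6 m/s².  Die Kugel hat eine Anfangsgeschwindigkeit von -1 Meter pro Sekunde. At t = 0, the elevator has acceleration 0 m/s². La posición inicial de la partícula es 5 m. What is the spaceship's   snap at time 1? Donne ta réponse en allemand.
Wir müssen unsere Gleichung für die Geschwindigkeit v(t) = 4·t^3 - 6·t^2 - 4·t + 1 3-mal ableiten. Durch Ableiten von der Geschwindigkeit erhalten wir die Beschleunigung: a(t) = 12·t^2 - 12·t - 4. Die Ableitung von der Beschleunigung ergibt den Ruck: j(t) = 24·t - 12. Die Ableitung von dem Ruck ergibt den Snap: s(t) = 24. Aus der Gleichung für den Snap s(t) = 24, setzen wir t = 1 ein und erhalten s = 24.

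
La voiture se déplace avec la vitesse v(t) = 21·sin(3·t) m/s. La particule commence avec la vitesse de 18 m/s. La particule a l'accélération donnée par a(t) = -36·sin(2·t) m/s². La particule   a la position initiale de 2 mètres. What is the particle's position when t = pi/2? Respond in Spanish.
Para resolver esto, necesitamos tomar 2 antiderivadas de nuestra ecuación de la aceleración a(t) = -36·sin(2·t). Integrando la aceleración y usando la condición inicial v(0) = 18, obtenemos v(t) = 18·cos(2·t). La antiderivada de la velocidad es la posición. Usando x(0) = 2, obtenemos x(t) = 9·sin(2·t) + 2. Usando x(t) = 9·sin(2·t) + 2 y sustituyendo t = pi/2, encontramos x = 2.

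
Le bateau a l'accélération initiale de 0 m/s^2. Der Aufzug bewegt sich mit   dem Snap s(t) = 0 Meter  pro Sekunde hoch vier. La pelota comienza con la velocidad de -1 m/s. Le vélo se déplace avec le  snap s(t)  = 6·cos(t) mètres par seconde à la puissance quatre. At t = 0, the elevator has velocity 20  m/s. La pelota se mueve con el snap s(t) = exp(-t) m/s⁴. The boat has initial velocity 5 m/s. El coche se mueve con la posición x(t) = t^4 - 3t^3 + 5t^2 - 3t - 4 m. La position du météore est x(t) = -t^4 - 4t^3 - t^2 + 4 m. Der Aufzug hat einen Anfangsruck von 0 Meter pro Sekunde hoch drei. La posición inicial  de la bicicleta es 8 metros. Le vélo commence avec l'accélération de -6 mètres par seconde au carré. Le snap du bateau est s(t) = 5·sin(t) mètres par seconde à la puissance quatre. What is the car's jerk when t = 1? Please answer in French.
Pour résoudre ceci, nous devons prendre 3 dérivées de notre équation de la position x(t) = t^4 - 3·t^3 + 5·t^2 - 3·t - 4. En prenant d/dt de x(t), nous trouvons v(t) = 4·t^3 - 9·t^2 + 10·t - 3. En prenant d/dt de v(t), nous trouvons a(t) = 12·t^2 - 18·t + 10. En prenant d/dt de a(t), nous trouvons j(t) = 24·t - 18. Nous avons le jerk j(t) = 24·t - 18. En substituant t = 1: j(1) = 6.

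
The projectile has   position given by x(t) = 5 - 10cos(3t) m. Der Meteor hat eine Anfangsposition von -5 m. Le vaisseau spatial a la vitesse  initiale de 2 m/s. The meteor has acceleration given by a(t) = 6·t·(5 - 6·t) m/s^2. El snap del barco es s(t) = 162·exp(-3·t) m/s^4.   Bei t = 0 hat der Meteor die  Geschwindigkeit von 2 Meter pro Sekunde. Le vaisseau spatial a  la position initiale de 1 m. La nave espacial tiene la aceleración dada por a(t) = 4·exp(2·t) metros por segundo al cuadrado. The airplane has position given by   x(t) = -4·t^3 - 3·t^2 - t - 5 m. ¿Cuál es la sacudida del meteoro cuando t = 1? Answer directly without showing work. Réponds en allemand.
j(1) = -42.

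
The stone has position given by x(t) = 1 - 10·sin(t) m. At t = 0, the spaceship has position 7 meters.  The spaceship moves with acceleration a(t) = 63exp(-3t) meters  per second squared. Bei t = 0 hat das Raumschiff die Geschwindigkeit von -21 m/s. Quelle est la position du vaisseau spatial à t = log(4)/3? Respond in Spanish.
Partiendo de la aceleración a(t) = 63·exp(-3·t), tomamos 2 integrales. Integrando la aceleración y usando la condición inicial v(0) = -21, obtenemos v(t) = -21·exp(-3·t). La integral de la velocidad es la posición. Usando x(0) = 7, obtenemos x(t) = 7·exp(-3·t). Tenemos la posición x(t) = 7·exp(-3·t). Sustituyendo t = log(4)/3: x(log(4)/3) = 7/4.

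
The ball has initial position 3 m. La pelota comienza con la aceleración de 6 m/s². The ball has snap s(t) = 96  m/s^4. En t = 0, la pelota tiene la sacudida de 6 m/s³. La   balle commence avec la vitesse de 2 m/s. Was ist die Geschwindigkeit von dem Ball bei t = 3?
Ausgehend von dem Snap s(t) = 96, nehmen wir 3 Integrale. Das Integral von dem Snap, mit j(0) = 6, ergibt den Ruck: j(t) = 96·t + 6. Das Integral von dem Ruck ist die Beschleunigung. Mit a(0) = 6 erhalten wir a(t) = 48·t^2 + 6·t + 6. Mit ∫a(t)dt und Anwendung von v(0) = 2, finden wir v(t) = 16·t^3 + 3·t^2 + 6·t + 2. Wir haben die Geschwindigkeit v(t) = 16·t^3 + 3·t^2 + 6·t + 2. Durch Einsetzen von t = 3: v(3) = 479.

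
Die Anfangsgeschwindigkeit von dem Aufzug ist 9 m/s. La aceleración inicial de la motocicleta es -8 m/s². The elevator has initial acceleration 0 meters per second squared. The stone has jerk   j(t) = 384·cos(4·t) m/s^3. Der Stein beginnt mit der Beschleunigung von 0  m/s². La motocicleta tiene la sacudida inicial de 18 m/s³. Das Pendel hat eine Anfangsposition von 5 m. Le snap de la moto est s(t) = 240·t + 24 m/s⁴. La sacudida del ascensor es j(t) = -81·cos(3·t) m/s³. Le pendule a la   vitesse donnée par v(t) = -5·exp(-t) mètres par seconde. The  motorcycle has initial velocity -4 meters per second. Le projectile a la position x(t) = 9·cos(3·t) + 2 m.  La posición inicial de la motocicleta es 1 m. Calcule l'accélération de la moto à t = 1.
Nous devons intégrer notre équation du snap s(t) = 240·t + 24 2 fois. L'intégrale du snap, avec j(0) = 18, donne le jerk: j(t) = 120·t^2 + 24·t + 18. L'intégrale du jerk est l'accélération. En utilisant a(0) = -8, nous obtenons a(t) = 40·t^3 + 12·t^2 + 18·t - 8. Nous avons l'accélération a(t) = 40·t^3 + 12·t^2 + 18·t - 8. En substituant t = 1: a(1) = 62.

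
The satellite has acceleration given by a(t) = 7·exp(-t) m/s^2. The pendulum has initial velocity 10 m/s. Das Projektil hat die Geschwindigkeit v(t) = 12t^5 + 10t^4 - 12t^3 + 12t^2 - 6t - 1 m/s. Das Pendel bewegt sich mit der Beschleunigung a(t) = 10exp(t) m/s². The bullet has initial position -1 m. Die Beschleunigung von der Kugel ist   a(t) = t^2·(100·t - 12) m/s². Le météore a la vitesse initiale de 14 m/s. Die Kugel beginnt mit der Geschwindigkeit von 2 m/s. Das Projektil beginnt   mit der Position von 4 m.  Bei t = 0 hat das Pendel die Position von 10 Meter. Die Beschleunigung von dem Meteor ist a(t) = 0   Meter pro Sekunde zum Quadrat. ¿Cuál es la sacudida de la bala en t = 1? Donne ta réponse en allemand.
Um dies zu lösen, müssen wir 1 Ableitung unserer Gleichung für die Beschleunigung a(t) = t^2·(100·t - 12) nehmen. Mit d/dt von a(t) finden wir j(t) = 100·t^2 + 2·t·(100·t - 12). Aus der Gleichung für den Ruck j(t) = 100·t^2 + 2·t·(100·t - 12), setzen wir t = 1 ein und erhalten j = 276.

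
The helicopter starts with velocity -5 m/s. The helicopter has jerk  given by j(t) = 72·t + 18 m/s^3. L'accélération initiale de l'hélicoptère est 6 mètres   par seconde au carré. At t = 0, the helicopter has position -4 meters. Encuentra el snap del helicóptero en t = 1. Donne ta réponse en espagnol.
Partiendo de la sacudida j(t) = 72·t + 18, tomamos 1 derivada. La derivada de la sacudida da el snap: s(t) = 72. Tenemos el snap s(t) = 72. Sustituyendo t = 1: s(1) = 72.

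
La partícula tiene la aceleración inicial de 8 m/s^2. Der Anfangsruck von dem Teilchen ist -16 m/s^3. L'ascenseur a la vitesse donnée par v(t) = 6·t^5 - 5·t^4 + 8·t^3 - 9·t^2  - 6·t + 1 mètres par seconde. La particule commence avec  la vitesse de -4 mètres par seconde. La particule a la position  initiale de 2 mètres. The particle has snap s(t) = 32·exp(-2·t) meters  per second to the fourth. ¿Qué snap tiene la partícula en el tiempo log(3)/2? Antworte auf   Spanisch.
De la ecuación del snap s(t) = 32·exp(-2·t), sustituimos t = log(3)/2 para obtener s = 32/3.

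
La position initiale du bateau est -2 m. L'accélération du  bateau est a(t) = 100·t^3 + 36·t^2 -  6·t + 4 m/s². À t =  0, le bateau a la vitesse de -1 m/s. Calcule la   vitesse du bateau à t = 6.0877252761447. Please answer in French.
Nous devons trouver l'intégrale de notre équation de l'accélération a(t) = 100·t^3 + 36·t^2 - 6·t + 4 1 fois. L'intégrale de l'accélération, avec v(0) = -1, donne la vitesse: v(t) = 25·t^4 + 12·t^3 - 3·t^2 + 4·t - 1. De l'équation de la vitesse v(t) = 25·t^4 + 12·t^3 - 3·t^2 + 4·t - 1, nous substituons t = 6.0877252761447 pour obtenir v = 36956.3614606337.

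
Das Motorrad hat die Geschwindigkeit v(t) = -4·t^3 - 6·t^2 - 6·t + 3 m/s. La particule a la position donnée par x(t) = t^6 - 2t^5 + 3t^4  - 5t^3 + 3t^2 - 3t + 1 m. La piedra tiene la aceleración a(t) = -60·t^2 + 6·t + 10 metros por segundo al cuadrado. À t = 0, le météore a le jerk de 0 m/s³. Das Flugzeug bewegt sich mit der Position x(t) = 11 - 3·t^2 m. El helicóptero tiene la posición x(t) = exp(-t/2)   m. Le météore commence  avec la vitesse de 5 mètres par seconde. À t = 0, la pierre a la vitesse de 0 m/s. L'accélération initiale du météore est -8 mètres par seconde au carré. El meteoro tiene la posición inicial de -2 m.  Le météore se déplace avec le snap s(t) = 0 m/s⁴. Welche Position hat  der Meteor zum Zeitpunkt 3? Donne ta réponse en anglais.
Starting from snap s(t) = 0, we take 4 integrals. Taking ∫s(t)dt and applying j(0) = 0, we find j(t) = 0. Integrating jerk and using the initial condition a(0) = -8, we get a(t) = -8. The antiderivative of acceleration is velocity. Using v(0) = 5, we get v(t) = 5 - 8·t. The antiderivative of velocity, with x(0) = -2, gives position: x(t) = -4·t^2 + 5·t - 2. We have position x(t) = -4·t^2 + 5·t - 2. Substituting t = 3: x(3) = -23.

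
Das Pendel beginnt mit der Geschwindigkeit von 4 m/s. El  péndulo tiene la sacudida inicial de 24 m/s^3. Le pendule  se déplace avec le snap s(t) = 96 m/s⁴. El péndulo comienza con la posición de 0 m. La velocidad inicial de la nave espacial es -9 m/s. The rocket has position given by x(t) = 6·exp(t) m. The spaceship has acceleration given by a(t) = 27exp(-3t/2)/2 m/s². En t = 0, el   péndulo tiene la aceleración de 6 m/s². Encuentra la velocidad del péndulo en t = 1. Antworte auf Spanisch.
Para resolver esto, necesitamos tomar 3 antiderivadas de nuestra ecuación del snap s(t) = 96. Integrando el snap y usando la condición inicial j(0) = 24, obtenemos j(t) = 96·t + 24. Integrando la sacudida y usando la condición inicial a(0) = 6, obtenemos a(t) = 48·t^2 + 24·t + 6. Tomando ∫a(t)dt y aplicando v(0) = 4, encontramos v(t) = 16·t^3 + 12·t^2 + 6·t + 4. Tenemos la velocidad v(t) = 16·t^3 + 12·t^2 + 6·t + 4. Sustituyendo t = 1: v(1) = 38.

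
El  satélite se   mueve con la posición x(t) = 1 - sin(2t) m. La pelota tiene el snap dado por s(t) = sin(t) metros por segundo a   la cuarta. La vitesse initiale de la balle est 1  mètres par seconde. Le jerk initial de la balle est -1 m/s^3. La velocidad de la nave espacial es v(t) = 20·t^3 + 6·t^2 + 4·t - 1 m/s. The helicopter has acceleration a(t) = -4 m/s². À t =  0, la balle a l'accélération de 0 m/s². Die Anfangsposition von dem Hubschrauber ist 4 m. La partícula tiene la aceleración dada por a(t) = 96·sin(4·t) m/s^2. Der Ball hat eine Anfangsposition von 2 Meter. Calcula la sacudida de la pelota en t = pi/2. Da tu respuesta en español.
Debemos encontrar la integral de nuestra ecuación del snap s(t) = sin(t) 1 vez. Tomando ∫s(t)dt y aplicando j(0) = -1, encontramos j(t) = -cos(t). Tenemos la sacudida j(t) = -cos(t). Sustituyendo t = pi/2: j(pi/2) = 0.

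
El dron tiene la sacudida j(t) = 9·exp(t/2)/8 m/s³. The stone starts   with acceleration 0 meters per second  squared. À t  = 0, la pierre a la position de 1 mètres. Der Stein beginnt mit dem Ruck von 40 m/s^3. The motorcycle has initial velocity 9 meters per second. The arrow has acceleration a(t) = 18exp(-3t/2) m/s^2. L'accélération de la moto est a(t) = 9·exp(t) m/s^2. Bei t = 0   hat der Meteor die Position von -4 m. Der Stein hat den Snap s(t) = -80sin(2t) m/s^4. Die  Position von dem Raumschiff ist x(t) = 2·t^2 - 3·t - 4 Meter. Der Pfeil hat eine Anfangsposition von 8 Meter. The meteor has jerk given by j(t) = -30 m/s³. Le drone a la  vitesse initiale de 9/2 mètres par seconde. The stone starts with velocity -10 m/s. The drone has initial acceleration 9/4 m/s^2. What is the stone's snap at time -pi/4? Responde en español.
Usando s(t) = -80·sin(2·t) y sustituyendo t = -pi/4, encontramos s = 80.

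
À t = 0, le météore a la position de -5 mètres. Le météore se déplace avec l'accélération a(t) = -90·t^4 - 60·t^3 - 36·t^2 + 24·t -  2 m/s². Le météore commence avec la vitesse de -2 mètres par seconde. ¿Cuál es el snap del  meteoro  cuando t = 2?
Partiendo de la aceleración a(t) = -90·t^4 - 60·t^3 - 36·t^2 + 24·t - 2, tomamos 2 derivadas. Tomando d/dt de a(t), encontramos j(t) = -360·t^3 - 180·t^2 - 72·t + 24. La derivada de la sacudida da el snap: s(t) = -1080·t^2 - 360·t - 72. Tenemos el snap s(t) = -1080·t^2 - 360·t - 72. Sustituyendo t = 2: s(2) = -5112.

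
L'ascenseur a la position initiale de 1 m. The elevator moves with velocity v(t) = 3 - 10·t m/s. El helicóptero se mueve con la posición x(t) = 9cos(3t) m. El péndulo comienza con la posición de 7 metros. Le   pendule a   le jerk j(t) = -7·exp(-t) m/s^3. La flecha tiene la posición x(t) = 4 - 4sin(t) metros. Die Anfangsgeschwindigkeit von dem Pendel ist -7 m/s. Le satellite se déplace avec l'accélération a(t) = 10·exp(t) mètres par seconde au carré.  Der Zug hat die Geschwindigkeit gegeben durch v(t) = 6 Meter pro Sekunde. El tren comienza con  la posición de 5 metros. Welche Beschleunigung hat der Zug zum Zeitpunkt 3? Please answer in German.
Um dies zu lösen, müssen wir 1 Ableitung unserer Gleichung für die Geschwindigkeit v(t) = 6 nehmen. Mit d/dt von v(t) finden wir a(t) = 0. Wir haben die Beschleunigung a(t) = 0. Durch Einsetzen von t = 3: a(3) = 0.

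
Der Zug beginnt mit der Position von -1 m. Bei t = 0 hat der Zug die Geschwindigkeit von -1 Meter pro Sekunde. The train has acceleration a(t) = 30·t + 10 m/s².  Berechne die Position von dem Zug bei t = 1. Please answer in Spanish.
Debemos encontrar la antiderivada de nuestra ecuación de la aceleración a(t) = 30·t + 10 2 veces. La integral de la aceleración, con v(0) = -1, da la velocidad: v(t) = 15·t^2 + 10·t - 1. La antiderivada de la velocidad es la posición. Usando x(0) = -1, obtenemos x(t) = 5·t^3 + 5·t^2 - t - 1. Usando x(t) = 5·t^3 + 5·t^2 - t - 1 y sustituyendo t = 1, encontramos x = 8.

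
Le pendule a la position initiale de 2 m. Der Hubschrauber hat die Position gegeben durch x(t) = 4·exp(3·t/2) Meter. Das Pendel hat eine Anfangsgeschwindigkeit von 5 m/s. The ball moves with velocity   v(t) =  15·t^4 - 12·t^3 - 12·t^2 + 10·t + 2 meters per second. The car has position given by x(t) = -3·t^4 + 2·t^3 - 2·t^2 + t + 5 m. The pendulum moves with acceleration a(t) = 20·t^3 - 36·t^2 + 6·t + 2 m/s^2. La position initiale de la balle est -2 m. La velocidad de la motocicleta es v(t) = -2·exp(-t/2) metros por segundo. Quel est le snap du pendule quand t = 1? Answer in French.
Nous devons dériver notre équation de l'accélération a(t) = 20·t^3 - 36·t^2 + 6·t + 2 2 fois. En dérivant l'accélération, nous obtenons le jerk: j(t) = 60·t^2 - 72·t + 6. La dérivée du jerk donne le snap: s(t) = 120·t - 72. En utilisant s(t) = 120·t - 72 et en substituant t = 1, nous trouvons s = 48.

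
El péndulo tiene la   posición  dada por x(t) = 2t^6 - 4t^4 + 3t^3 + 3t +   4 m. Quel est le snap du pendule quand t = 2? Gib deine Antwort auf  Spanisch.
Partiendo de la posición x(t) = 2·t^6 - 4·t^4 + 3·t^3 + 3·t + 4, tomamos 4 derivadas. Derivando la posición, obtenemos la velocidad: v(t) = 12·t^5 - 16·t^3 + 9·t^2 + 3. La derivada de la velocidad da la aceleración: a(t) = 60·t^4 - 48·t^2 + 18·t. Derivando la aceleración, obtenemos la sacudida: j(t) = 240·t^3 - 96·t + 18. La derivada de la sacudida da el snap: s(t) = 720·t^2 - 96. De la ecuación del snap s(t) = 720·t^2 - 96, sustituimos t = 2 para obtener s = 2784.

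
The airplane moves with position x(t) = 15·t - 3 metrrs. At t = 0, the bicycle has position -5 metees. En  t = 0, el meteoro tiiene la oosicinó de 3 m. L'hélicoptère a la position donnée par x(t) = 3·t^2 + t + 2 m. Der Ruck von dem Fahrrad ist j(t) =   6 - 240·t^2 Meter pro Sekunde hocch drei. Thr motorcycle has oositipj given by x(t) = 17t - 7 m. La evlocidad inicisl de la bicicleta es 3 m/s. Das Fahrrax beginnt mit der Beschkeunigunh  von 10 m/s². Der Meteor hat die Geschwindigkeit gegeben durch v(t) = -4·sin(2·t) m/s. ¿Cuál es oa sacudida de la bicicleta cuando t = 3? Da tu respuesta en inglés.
From the given jerk equation j(t) = 6 - 240·t^2, we substitute t = 3 to get j = -2154.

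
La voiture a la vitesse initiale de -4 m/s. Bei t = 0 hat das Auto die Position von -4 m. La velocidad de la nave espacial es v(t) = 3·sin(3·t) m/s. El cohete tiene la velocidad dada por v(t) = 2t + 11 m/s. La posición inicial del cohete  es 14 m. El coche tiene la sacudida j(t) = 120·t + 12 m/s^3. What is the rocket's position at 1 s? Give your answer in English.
We need to integrate our velocity equation v(t) = 2·t + 11 1 time. Taking ∫v(t)dt and applying x(0) = 14, we find x(t) = t^2 + 11·t + 14. We have position x(t) = t^2 + 11·t + 14. Substituting t = 1: x(1) = 26.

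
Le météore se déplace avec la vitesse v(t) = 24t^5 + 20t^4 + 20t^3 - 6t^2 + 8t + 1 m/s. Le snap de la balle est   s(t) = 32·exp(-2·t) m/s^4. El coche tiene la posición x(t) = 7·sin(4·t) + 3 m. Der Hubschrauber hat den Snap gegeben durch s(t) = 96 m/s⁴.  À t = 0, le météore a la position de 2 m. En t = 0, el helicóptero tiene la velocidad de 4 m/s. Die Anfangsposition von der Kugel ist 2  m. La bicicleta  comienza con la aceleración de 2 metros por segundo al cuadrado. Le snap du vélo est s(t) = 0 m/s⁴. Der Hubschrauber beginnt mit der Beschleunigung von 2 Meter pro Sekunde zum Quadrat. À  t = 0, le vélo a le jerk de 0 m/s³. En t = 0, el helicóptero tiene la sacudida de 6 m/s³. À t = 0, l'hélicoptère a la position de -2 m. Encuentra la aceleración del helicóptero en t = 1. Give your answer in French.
Nous devons intégrer notre équation du snap s(t) = 96 2 fois. L'intégrale du snap est le jerk. En utilisant j(0) = 6, nous obtenons j(t) = 96·t + 6. La primitive du jerk est l'accélération. En utilisant a(0) = 2, nous obtenons a(t) = 48·t^2 + 6·t + 2. De l'équation de l'accélération a(t) = 48·t^2 + 6·t + 2, nous substituons t = 1 pour obtenir a = 56.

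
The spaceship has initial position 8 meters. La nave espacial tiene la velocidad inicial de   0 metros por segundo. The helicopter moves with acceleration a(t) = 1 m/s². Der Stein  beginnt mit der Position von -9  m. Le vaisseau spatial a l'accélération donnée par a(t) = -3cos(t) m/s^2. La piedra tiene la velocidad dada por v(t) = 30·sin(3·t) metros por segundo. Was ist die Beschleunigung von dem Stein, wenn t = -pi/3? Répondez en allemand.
Ausgehend von der Geschwindigkeit v(t) = 30·sin(3·t), nehmen wir 1 Ableitung. Die Ableitung von der Geschwindigkeit ergibt die Beschleunigung: a(t) = 90·cos(3·t). Mit a(t) = 90·cos(3·t) und Einsetzen von t = -pi/3, finden wir a = -90.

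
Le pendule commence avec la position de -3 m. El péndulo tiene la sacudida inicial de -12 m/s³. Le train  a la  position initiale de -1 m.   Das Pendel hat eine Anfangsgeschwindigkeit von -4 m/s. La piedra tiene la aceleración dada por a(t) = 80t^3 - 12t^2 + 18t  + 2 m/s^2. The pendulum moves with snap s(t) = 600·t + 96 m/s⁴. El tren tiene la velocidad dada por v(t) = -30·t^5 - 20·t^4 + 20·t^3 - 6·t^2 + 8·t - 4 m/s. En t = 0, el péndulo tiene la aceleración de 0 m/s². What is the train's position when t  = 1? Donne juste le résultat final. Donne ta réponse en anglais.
The answer is -7.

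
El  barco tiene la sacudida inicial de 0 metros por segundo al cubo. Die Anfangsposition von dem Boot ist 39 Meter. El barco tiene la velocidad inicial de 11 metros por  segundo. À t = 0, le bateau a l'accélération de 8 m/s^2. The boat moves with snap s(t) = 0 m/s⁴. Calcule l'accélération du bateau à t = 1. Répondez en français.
Nous devons trouver l'intégrale de notre équation du snap s(t) = 0 2 fois. La primitive du snap est le jerk. En utilisant j(0) = 0, nous obtenons j(t) = 0. En intégrant le jerk et en utilisant la condition initiale a(0) = 8, nous obtenons a(t) = 8. Nous avons l'accélération a(t) = 8. En substituant t = 1: a(1) = 8.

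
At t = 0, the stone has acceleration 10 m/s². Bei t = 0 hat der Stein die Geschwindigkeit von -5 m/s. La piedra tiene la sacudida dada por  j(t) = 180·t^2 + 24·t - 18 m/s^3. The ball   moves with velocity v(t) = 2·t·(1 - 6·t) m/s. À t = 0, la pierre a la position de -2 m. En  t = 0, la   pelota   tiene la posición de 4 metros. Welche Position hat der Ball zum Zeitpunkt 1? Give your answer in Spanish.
Partiendo de la velocidad v(t) = 2·t·(1 - 6·t), tomamos 1 antiderivada. La antiderivada de la velocidad es la posición. Usando x(0) = 4, obtenemos x(t) = -4·t^3 + t^2 + 4. De la ecuación de la posición x(t) = -4·t^3 + t^2 + 4, sustituimos t = 1 para obtener x = 1.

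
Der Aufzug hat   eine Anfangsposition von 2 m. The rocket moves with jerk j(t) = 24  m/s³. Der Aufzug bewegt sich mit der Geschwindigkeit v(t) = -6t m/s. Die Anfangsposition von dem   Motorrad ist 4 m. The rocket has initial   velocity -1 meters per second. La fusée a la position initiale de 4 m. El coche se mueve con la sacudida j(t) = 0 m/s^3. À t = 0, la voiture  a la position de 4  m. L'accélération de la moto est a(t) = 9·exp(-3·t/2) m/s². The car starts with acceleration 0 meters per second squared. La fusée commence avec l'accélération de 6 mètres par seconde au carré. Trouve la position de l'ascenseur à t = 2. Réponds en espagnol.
Debemos encontrar la antiderivada de nuestra ecuación de la velocidad v(t) = -6·t 1 vez. La antiderivada de la velocidad, con x(0) = 2, da la posición: x(t) = 2 - 3·t^2. Tenemos la posición x(t) = 2 - 3·t^2. Sustituyendo t = 2: x(2) = -10.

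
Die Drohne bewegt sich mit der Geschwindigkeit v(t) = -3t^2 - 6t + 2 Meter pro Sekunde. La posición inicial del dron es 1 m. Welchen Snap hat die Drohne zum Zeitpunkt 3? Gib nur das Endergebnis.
Der Snap bei t = 3 ist s = 0.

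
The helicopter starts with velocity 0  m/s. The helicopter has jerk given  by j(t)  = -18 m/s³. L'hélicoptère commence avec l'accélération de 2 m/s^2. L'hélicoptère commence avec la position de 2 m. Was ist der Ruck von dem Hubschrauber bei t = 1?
Mit j(t) = -18 und Einsetzen von t = 1, finden wir j = -18.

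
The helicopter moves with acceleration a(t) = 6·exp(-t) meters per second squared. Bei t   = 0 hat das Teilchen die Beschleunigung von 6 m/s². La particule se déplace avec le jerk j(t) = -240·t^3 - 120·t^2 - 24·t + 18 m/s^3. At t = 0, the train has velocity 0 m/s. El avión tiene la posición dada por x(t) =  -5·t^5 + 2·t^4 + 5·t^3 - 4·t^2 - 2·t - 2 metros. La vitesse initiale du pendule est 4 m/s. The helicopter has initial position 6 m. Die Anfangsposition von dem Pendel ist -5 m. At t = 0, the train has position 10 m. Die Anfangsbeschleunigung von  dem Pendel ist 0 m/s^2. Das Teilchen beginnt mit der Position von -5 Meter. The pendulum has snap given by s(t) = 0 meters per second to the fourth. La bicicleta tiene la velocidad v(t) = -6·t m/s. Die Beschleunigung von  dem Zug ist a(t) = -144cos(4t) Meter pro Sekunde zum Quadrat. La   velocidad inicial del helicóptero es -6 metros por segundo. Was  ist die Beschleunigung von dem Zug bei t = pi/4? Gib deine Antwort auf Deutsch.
Mit a(t) = -144·cos(4·t) und Einsetzen von t = pi/4, finden wir a = 144.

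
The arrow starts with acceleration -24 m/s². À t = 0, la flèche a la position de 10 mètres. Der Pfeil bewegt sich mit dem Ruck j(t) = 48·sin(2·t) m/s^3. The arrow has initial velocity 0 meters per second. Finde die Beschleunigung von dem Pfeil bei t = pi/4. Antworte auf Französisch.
En partant du jerk j(t) = 48·sin(2·t), nous prenons 1 intégrale. En intégrant le jerk et en utilisant la condition initiale a(0) = -24, nous obtenons a(t) = -24·cos(2·t). De l'équation de l'accélération a(t) = -24·cos(2·t), nous substituons t = pi/4 pour obtenir a = 0.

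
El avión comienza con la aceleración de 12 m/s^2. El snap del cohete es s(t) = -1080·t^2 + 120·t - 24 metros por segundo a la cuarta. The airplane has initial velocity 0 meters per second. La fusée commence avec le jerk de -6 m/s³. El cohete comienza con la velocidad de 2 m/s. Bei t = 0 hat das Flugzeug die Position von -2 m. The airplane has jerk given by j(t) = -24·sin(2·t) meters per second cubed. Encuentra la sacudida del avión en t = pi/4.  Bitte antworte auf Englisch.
Using j(t) = -24·sin(2·t) and substituting t = pi/4, we find j = -24.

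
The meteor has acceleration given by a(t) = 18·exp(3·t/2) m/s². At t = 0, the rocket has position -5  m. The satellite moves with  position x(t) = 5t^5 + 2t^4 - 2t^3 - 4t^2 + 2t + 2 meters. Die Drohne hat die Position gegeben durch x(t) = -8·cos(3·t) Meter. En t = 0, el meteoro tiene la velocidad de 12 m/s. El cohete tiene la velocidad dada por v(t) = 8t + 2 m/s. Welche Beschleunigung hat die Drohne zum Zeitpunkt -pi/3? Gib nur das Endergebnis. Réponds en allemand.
a(-pi/3) = -72.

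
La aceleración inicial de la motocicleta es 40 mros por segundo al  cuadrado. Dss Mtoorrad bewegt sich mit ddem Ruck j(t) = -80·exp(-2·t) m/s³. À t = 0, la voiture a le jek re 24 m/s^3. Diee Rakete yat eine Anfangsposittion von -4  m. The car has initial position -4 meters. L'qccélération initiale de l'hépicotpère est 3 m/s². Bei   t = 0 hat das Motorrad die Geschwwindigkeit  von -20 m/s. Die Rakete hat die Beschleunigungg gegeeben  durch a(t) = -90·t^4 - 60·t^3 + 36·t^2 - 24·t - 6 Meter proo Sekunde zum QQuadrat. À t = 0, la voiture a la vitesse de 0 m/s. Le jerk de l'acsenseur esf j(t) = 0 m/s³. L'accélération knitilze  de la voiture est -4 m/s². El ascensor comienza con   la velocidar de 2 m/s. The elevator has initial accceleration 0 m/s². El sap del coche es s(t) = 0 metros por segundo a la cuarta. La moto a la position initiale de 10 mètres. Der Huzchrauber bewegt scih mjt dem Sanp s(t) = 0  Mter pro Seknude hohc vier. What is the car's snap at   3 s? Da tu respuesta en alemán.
Aus der Gleichung für den Snap s(t) = 0, setzen wir t = 3 ein und erhalten s = 0.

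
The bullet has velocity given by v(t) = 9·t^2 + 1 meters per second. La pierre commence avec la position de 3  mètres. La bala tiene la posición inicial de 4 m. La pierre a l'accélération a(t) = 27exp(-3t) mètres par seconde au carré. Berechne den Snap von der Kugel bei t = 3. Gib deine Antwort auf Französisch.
En partant de la vitesse v(t) = 9·t^2 + 1, nous prenons 3 dérivées. La dérivée de la vitesse donne l'accélération: a(t) = 18·t. En dérivant l'accélération, nous obtenons le jerk: j(t) = 18. La dérivée du jerk donne le snap: s(t) = 0. En utilisant s(t) = 0 et en substituant t = 3, nous trouvons s = 0.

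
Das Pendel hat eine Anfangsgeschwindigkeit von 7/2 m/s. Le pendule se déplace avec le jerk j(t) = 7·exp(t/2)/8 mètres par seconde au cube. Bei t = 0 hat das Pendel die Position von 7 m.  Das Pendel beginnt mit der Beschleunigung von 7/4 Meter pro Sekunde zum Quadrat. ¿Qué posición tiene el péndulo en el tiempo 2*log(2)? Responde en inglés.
We need to integrate our jerk equation j(t) = 7·exp(t/2)/8 3 times. Integrating jerk and using the initial condition a(0) = 7/4, we get a(t) = 7·exp(t/2)/4. The integral of acceleration, with v(0) = 7/2, gives velocity: v(t) = 7·exp(t/2)/2. Taking ∫v(t)dt and applying x(0) = 7, we find x(t) = 7·exp(t/2). We have position x(t) = 7·exp(t/2). Substituting t = 2*log(2): x(2*log(2)) = 14.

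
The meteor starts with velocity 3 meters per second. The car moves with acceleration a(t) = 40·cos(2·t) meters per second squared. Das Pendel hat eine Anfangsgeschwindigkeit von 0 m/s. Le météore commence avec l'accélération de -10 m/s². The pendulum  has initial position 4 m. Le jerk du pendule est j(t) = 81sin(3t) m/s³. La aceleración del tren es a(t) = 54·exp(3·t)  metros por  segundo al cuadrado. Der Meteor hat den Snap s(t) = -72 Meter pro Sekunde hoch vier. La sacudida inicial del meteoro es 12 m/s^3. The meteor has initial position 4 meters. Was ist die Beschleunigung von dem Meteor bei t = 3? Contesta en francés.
Nous devons intégrer notre équation du snap s(t) = -72 2 fois. La primitive du snap, avec j(0) = 12, donne le jerk: j(t) = 12 - 72·t. L'intégrale du jerk est l'accélération. En utilisant a(0) = -10, nous obtenons a(t) = -36·t^2 + 12·t - 10. En utilisant a(t) = -36·t^2 + 12·t - 10 et en substituant t = 3, nous trouvons a = -298.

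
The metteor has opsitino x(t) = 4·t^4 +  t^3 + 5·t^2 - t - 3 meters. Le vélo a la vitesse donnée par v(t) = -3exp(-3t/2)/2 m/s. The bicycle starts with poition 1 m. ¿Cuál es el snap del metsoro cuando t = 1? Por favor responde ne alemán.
Ausgehend von der Position x(t) = 4·t^4 + t^3 + 5·t^2 - t - 3, nehmen wir 4 Ableitungen. Durch Ableiten von der Position erhalten wir die Geschwindigkeit: v(t) = 16·t^3 + 3·t^2 + 10·t - 1. Die Ableitung von der Geschwindigkeit ergibt die Beschleunigung: a(t) = 48·t^2 + 6·t + 10. Die Ableitung von der Beschleunigung ergibt den Ruck: j(t) = 96·t + 6. Durch Ableiten von dem Ruck erhalten wir den Snap: s(t) = 96. Aus der Gleichung für den Snap s(t) = 96, setzen wir t = 1 ein und erhalten s = 96.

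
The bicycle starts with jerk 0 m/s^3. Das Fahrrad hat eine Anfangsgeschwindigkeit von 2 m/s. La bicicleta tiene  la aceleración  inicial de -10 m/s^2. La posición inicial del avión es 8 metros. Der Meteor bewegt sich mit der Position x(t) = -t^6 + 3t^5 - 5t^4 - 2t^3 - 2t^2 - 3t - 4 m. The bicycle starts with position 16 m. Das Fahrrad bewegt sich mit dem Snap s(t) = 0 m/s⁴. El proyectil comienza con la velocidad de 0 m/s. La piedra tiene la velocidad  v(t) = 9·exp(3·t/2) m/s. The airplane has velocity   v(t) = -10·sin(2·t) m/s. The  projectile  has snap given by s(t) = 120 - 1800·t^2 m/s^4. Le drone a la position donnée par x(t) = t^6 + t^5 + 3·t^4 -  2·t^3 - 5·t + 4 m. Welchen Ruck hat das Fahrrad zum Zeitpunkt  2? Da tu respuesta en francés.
Nous devons trouver la primitive de notre équation du snap s(t) = 0 1 fois. La primitive du snap est le jerk. En utilisant j(0) = 0, nous obtenons j(t) = 0. De l'équation du jerk j(t) = 0, nous substituons t = 2 pour obtenir j = 0.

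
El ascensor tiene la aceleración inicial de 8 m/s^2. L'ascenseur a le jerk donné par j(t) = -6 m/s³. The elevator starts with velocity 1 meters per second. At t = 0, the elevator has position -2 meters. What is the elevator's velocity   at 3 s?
We need to integrate our jerk equation j(t) = -6 2 times. Taking ∫j(t)dt and applying a(0) = 8, we find a(t) = 8 - 6·t. Finding the integral of a(t) and using v(0) = 1: v(t) = -3·t^2 + 8·t + 1. Using v(t) = -3·t^2 + 8·t + 1 and substituting t = 3, we find v = -2.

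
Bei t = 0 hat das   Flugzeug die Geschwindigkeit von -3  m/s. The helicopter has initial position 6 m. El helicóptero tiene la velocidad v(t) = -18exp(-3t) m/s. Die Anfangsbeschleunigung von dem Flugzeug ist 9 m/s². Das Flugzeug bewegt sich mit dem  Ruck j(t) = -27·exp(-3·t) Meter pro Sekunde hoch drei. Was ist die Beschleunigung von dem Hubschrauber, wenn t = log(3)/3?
Ausgehend von der Geschwindigkeit v(t) = -18·exp(-3·t), nehmen wir 1 Ableitung. Mit d/dt von v(t) finden wir a(t) = 54·exp(-3·t). Aus der Gleichung für die Beschleunigung a(t) = 54·exp(-3·t), setzen wir t = log(3)/3 ein und erhalten a = 18.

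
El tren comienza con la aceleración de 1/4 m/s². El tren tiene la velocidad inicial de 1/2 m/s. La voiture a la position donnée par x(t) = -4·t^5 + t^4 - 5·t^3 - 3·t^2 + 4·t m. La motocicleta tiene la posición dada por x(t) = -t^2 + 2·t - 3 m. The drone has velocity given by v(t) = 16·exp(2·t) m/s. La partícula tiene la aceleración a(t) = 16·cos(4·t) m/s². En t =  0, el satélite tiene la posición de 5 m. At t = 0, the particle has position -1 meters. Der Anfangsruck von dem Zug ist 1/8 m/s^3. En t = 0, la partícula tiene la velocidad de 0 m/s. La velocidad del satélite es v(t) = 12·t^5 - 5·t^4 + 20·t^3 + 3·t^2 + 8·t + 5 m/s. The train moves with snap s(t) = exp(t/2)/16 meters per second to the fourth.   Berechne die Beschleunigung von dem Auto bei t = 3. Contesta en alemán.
Wir müssen unsere Gleichung für die Position x(t) = -4·t^5 + t^4 - 5·t^3 - 3·t^2 + 4·t 2-mal ableiten. Durch Ableiten von der Position erhalten wir die Geschwindigkeit: v(t) = -20·t^4 + 4·t^3 - 15·t^2 - 6·t + 4. Durch Ableiten von der Geschwindigkeit erhalten wir die Beschleunigung: a(t) = -80·t^3 + 12·t^2 - 30·t - 6. Wir haben die Beschleunigung a(t) = -80·t^3 + 12·t^2 - 30·t - 6. Durch Einsetzen von t = 3: a(3) = -2148.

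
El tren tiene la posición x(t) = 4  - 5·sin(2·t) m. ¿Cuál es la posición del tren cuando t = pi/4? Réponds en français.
Nous avons la position x(t) = 4 - 5·sin(2·t). En substituant t = pi/4: x(pi/4) = -1.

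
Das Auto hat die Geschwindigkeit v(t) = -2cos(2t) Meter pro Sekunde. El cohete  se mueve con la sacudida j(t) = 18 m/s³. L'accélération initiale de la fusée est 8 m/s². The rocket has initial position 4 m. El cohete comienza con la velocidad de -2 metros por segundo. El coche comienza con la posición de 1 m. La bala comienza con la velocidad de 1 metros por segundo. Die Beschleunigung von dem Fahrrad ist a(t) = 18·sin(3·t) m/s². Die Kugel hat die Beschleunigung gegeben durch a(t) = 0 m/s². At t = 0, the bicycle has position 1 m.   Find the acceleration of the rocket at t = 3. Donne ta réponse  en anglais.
Starting from jerk j(t) = 18, we take 1 antiderivative. Integrating jerk and using the initial condition a(0) = 8, we get a(t) = 18·t + 8. We have acceleration a(t) = 18·t + 8. Substituting t = 3: a(3) = 62.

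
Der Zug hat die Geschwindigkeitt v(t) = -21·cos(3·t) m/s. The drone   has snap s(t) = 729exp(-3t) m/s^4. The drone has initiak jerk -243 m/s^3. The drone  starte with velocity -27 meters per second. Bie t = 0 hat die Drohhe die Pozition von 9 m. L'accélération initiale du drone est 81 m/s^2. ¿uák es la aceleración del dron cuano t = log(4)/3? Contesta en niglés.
To find the answer, we compute 2 antiderivatives of s(t) = 729·exp(-3·t). The antiderivative of snap is jerk. Using j(0) = -243, we get j(t) = -243·exp(-3·t). The integral of jerk is acceleration. Using a(0) = 81, we get a(t) = 81·exp(-3·t). We have acceleration a(t) = 81·exp(-3·t). Substituting t = log(4)/3: a(log(4)/3) = 81/4.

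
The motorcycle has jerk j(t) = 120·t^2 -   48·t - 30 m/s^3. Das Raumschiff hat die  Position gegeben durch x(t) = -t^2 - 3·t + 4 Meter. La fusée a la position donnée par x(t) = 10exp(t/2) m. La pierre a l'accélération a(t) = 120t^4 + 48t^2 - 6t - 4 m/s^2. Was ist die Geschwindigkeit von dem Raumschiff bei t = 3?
Wir müssen unsere Gleichung für die Position x(t) = -t^2 - 3·t + 4 1-mal ableiten. Mit d/dt von x(t) finden wir v(t) = -2·t - 3. Mit v(t) = -2·t - 3 und Einsetzen von t = 3, finden wir v = -9.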